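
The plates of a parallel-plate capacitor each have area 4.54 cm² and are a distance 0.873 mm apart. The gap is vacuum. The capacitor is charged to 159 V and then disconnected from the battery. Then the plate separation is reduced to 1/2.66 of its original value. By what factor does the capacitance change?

C₂/C₁ ≈ 2.66

C = ε₀A/d scales as 1/d, so C₂/C₁ = d₁/d₂ = 2.66.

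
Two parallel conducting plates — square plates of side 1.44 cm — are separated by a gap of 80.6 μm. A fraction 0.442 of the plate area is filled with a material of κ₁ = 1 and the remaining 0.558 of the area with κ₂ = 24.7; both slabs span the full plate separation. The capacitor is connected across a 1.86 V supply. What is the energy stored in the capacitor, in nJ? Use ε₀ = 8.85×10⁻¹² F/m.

U ≈ 0.560 nJ

A = (1.44 cm)² = 2.07×10⁻⁴ m².
Side-by-side slabs ⇒ two capacitors in parallel, each spanning the full gap.
C₁ = κ₁ε₀A₁/d = 1.00 × 8.85×10⁻¹² × 9.17×10⁻⁵ / 8.06×10⁻⁵ = 1.01×10⁻¹¹ F.
C₂ = κ₂ε₀A₂/d = 24.7 × 8.85×10⁻¹² × 1.16×10⁻⁴ / 8.06×10⁻⁵ = 3.14×10⁻¹⁰ F.
C = C₁ + C₂ = 3.24×10⁻¹⁰ F.
U = ½CV² = ½ × 3.24×10⁻¹⁰ × (1.86)² = 5.60×10⁻¹⁰ J.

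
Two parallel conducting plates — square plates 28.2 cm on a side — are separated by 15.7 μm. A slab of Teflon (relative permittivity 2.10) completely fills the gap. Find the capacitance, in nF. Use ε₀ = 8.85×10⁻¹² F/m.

94.1 nF

A = (28.2 cm)² = 7.95×10⁻² m².
C = κε₀A/d = 2.10 × 8.85×10⁻¹² × 7.95×10⁻² / 1.57×10⁻⁵ = 9.41×10⁻⁸ F.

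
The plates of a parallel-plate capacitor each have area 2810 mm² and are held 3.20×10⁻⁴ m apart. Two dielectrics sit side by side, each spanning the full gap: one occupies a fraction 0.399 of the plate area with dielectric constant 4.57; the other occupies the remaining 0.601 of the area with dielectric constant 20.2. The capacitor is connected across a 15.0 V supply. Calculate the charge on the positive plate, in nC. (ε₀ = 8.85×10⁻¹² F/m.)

16.3 nC

A = 2810 mm² = 2.81×10⁻³ m².
Side-by-side slabs ⇒ two capacitors in parallel, each spanning the full gap.
C₁ = κ₁ε₀A₁/d = 4.57 × 8.85×10⁻¹² × 1.12×10⁻³ / 3.20×10⁻⁴ = 1.42×10⁻¹⁰ F.
C₂ = κ₂ε₀A₂/d = 20.2 × 8.85×10⁻¹² × 1.69×10⁻³ / 3.20×10⁻⁴ = 9.43×10⁻¹⁰ F.
C = C₁ + C₂ = 1.09×10⁻⁹ F.
Q = CV = 1.09×10⁻⁹ × 15.0 = 1.63×10⁻⁸ C.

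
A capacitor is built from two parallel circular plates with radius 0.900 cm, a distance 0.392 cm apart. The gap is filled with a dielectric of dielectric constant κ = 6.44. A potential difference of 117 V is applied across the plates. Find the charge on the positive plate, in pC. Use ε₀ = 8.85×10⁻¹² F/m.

Q ≈ 433 pC

A = π(0.900 cm)² = 2.54×10⁻⁴ m².
C = κε₀A/d = 6.44 × 8.85×10⁻¹² × 2.54×10⁻⁴ / 3.92×10⁻³ = 3.70×10⁻¹² F.
Q = CV = 3.70×10⁻¹² × 117 = 4.33×10⁻¹⁰ C.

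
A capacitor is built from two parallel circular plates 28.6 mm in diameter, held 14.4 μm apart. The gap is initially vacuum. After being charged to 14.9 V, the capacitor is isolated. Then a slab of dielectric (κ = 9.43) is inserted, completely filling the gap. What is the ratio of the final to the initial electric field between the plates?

E₂/E₁ ≈ 0.106

Isolated ⇒ Q is held fixed.
V₂ = Q/C₂ = V₁/9.43; E = V/d, so E₂/E₁ = (V₂/V₁)(d₁/d₂) = 0.106.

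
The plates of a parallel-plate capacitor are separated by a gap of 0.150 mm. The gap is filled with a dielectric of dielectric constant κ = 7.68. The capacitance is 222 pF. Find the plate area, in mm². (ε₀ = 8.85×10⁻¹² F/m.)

490 mm²

A = Cd/(κε₀) = 2.22×10⁻¹⁰ × 1.50×10⁻⁴ / (7.68 × 8.85×10⁻¹²) = 4.90×10⁻⁴ m².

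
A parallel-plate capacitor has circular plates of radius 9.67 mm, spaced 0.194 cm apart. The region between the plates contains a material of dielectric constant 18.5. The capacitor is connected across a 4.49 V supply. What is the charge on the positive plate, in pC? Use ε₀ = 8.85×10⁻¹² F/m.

A = π(9.67 mm)² = 2.94×10⁻⁴ m².
C = κε₀A/d = 18.5 × 8.85×10⁻¹² × 2.94×10⁻⁴ / 1.94×10⁻³ = 2.48×10⁻¹¹ F.
Q = CV = 2.48×10⁻¹¹ × 4.49 = 1.11×10⁻¹⁰ C.

Q ≈ 111 pC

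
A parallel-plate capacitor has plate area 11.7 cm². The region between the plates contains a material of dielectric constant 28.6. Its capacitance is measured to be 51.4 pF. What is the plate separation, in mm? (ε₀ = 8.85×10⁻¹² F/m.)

5.76 mm

A = 11.7 cm² = 1.17×10⁻³ m².
d = κε₀A/C = 28.6 × 8.85×10⁻¹² × 1.17×10⁻³ / 5.14×10⁻¹¹ = 5.76×10⁻³ m.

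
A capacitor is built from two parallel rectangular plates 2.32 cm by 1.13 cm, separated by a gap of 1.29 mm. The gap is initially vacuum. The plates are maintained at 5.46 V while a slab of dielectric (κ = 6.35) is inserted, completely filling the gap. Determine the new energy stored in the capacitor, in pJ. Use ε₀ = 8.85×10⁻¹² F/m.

170 pJ

A = 2.32 × 1.13 cm² = 2.62×10⁻⁴ m².
Initially C₁ = ε₀A/d = 8.85×10⁻¹² × 2.62×10⁻⁴ / 1.29×10⁻³ = 1.80×10⁻¹² F.
U₁ = 2.68×10⁻¹¹ J.
Battery connected ⇒ V is held fixed. C₂ = 6.35 C₁ and U = ½CV², so U₂/U₁ = C₂/C₁ = 6.35.
U₂ = 6.35 × 2.68×10⁻¹¹ = 1.70×10⁻¹⁰ J.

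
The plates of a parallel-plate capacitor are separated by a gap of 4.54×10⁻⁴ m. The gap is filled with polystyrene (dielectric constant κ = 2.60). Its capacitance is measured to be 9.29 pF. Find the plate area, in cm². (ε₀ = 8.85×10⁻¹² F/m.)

A ≈ 1.83 cm²

A = Cd/(κε₀) = 9.29×10⁻¹² × 4.54×10⁻⁴ / (2.60 × 8.85×10⁻¹²) = 1.83×10⁻⁴ m².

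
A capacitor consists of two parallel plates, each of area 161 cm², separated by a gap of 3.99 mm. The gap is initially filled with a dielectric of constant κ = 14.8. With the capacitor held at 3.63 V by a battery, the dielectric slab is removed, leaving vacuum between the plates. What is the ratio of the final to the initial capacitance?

C = κε₀A/d scales with κ, so C₂/C₁ = 1/κ = 1/14.8 = 0.0676.

0.0676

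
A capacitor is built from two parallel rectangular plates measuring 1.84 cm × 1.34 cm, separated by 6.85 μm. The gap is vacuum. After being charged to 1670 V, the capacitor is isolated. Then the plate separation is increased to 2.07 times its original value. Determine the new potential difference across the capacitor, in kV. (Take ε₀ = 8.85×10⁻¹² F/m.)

A = 1.84 × 1.34 cm² = 2.47×10⁻⁴ m².
Initially C₁ = ε₀A/d = 8.85×10⁻¹² × 2.47×10⁻⁴ / 6.85×10⁻⁶ = 3.19×10⁻¹⁰ F.
V₁ = 1.67×10³ V.
Isolated ⇒ Q is held fixed. C₂ = 0.483 C₁ and V = Q/C, so V₂/V₁ = C₁/C₂ = 2.07.
V₂ = 2.07 × 1.67×10³ = 3.46×10³ V.

3.46 kV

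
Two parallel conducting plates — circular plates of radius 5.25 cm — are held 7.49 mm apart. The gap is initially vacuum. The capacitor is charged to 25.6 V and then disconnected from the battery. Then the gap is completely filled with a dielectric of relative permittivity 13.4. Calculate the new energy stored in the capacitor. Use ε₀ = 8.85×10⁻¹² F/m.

250 pJ

A = π(5.25 cm)² = 8.66×10⁻³ m².
Initially C₁ = ε₀A/d = 8.85×10⁻¹² × 8.66×10⁻³ / 7.49×10⁻³ = 1.02×10⁻¹¹ F.
U₁ = 3.35×10⁻⁹ J.
Isolated ⇒ Q is held fixed. C₂ = 13.4 C₁ and U = Q²/(2C), so U₂/U₁ = C₁/C₂ = 0.0746.
U₂ = 0.0746 × 3.35×10⁻⁹ = 2.50×10⁻¹⁰ J.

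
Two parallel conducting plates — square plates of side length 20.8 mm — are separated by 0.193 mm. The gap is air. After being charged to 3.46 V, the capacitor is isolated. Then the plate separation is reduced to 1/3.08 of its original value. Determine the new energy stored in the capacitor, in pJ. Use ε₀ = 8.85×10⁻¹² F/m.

38.6 pJ

A = (20.8 mm)² = 4.33×10⁻⁴ m².
Initially C₁ = ε₀A/d = 8.85×10⁻¹² × 4.33×10⁻⁴ / 1.93×10⁻⁴ = 1.98×10⁻¹¹ F.
U₁ = 1.19×10⁻¹⁰ J.
Isolated ⇒ Q is held fixed. C₂ = 3.08 C₁ and U = Q²/(2C), so U₂/U₁ = C₁/C₂ = 0.325.
U₂ = 0.325 × 1.19×10⁻¹⁰ = 3.86×10⁻¹¹ J.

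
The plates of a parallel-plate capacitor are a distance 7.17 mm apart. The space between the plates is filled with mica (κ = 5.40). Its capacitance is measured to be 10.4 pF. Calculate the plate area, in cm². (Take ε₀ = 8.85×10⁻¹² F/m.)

A = Cd/(κε₀) = 1.04×10⁻¹¹ × 7.17×10⁻³ / (5.40 × 8.85×10⁻¹²) = 1.56×10⁻³ m².

15.6 cm²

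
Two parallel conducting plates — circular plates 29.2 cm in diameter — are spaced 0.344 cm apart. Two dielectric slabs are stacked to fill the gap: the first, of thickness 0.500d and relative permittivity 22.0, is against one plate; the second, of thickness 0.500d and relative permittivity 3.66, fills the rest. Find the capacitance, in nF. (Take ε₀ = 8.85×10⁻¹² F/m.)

1.08 nF

A = π(29.2/2 cm)² = 6.70×10⁻² m².
Stacked slabs ⇒ two capacitors in series, each with the full plate area.
C₁ = κ₁ε₀A/d₁ = 22.0 × 8.85×10⁻¹² × 6.70×10⁻² / 1.72×10⁻³ = 7.58×10⁻⁹ F.
C₂ = κ₂ε₀A/d₂ = 3.66 × 8.85×10⁻¹² × 6.70×10⁻² / 1.72×10⁻³ = 1.26×10⁻⁹ F.
C = (1/C₁ + 1/C₂)⁻¹ = 1.08×10⁻⁹ F.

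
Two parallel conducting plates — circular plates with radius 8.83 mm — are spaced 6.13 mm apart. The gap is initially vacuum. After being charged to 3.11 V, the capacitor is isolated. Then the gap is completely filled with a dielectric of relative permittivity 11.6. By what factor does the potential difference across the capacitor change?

V₂/V₁ ≈ 0.0862

Isolated ⇒ Q is held fixed.
C₂ = 11.6 C₁ and V = Q/C, so V₂/V₁ = C₁/C₂ = 0.0862.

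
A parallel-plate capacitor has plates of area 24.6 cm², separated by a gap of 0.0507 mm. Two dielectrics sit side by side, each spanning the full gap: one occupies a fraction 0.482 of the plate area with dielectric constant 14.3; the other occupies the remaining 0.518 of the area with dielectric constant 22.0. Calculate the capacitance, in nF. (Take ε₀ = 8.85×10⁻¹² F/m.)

A = 24.6 cm² = 2.46×10⁻³ m².
Side-by-side slabs ⇒ two capacitors in parallel, each spanning the full gap.
C₁ = κ₁ε₀A₁/d = 14.3 × 8.85×10⁻¹² × 1.19×10⁻³ / 5.07×10⁻⁵ = 2.96×10⁻⁹ F.
C₂ = κ₂ε₀A₂/d = 22.0 × 8.85×10⁻¹² × 1.27×10⁻³ / 5.07×10⁻⁵ = 4.89×10⁻⁹ F.
C = C₁ + C₂ = 7.85×10⁻⁹ F.

C ≈ 7.85 nF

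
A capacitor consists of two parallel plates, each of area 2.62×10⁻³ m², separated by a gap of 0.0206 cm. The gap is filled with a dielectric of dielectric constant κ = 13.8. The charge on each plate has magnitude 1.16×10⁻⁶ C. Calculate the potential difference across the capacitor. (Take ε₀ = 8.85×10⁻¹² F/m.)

C = κε₀A/d = 13.8 × 8.85×10⁻¹² × 2.62×10⁻³ / 2.06×10⁻⁴ = 1.55×10⁻⁹ F.
V = Q/C = 1.16×10⁻⁶ / 1.55×10⁻⁹ = 7.47×10² V.

V ≈ 0.747 kV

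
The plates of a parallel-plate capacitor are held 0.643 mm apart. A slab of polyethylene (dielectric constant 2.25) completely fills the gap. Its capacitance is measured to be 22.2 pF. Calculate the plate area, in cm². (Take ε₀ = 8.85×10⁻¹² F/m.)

A = Cd/(κε₀) = 2.22×10⁻¹¹ × 6.43×10⁻⁴ / (2.25 × 8.85×10⁻¹²) = 7.17×10⁻⁴ m².

A ≈ 7.17 cm²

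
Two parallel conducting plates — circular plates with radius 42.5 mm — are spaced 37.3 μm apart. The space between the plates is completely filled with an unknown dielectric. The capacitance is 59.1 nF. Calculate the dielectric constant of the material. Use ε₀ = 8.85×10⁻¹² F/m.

κ ≈ 43.9

A = π(42.5 mm)² = 5.67×10⁻³ m².
κ = Cd/(ε₀A) = 5.91×10⁻⁸ × 3.73×10⁻⁵ / (8.85×10⁻¹² × 5.67×10⁻³) = 43.9.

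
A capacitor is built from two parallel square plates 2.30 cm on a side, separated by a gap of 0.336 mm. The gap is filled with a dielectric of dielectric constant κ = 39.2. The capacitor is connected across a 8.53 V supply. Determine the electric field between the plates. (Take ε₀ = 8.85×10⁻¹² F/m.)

25.4 kV/m

E = V/d = 8.53 / 3.36×10⁻⁴ = 2.54×10⁴ V/m.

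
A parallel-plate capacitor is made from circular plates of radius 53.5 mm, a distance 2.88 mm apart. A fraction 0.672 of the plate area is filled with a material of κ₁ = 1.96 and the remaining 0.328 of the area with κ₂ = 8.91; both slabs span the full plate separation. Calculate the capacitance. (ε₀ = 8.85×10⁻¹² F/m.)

C ≈ 117 pF

A = π(53.5 mm)² = 8.99×10⁻³ m².
Side-by-side slabs ⇒ two capacitors in parallel, each spanning the full gap.
C₁ = κ₁ε₀A₁/d = 1.96 × 8.85×10⁻¹² × 6.04×10⁻³ / 2.88×10⁻³ = 3.64×10⁻¹¹ F.
C₂ = κ₂ε₀A₂/d = 8.91 × 8.85×10⁻¹² × 2.95×10⁻³ / 2.88×10⁻³ = 8.08×10⁻¹¹ F.
C = C₁ + C₂ = 1.17×10⁻¹⁰ F.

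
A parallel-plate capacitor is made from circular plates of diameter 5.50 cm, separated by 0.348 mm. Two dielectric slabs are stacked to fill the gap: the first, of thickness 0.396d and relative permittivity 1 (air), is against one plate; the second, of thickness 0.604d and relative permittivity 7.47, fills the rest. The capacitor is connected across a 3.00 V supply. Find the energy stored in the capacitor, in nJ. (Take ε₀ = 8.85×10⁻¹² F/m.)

A = π(5.50/2 cm)² = 2.38×10⁻³ m².
Stacked slabs ⇒ two capacitors in series, each with the full plate area.
C₁ = κ₁ε₀A/d₁ = 1.00 × 8.85×10⁻¹² × 2.38×10⁻³ / 1.38×10⁻⁴ = 1.53×10⁻¹⁰ F.
C₂ = κ₂ε₀A/d₂ = 7.47 × 8.85×10⁻¹² × 2.38×10⁻³ / 2.10×10⁻⁴ = 7.47×10⁻¹⁰ F.
C = (1/C₁ + 1/C₂)⁻¹ = 1.27×10⁻¹⁰ F.
U = ½CV² = ½ × 1.27×10⁻¹⁰ × (3.00)² = 5.70×10⁻¹⁰ J.

U ≈ 0.570 nJ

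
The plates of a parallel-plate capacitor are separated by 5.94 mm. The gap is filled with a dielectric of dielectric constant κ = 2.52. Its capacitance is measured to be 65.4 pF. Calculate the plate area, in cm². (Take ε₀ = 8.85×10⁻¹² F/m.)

A ≈ 174 cm²

A = Cd/(κε₀) = 6.54×10⁻¹¹ × 5.94×10⁻³ / (2.52 × 8.85×10⁻¹²) = 1.74×10⁻² m².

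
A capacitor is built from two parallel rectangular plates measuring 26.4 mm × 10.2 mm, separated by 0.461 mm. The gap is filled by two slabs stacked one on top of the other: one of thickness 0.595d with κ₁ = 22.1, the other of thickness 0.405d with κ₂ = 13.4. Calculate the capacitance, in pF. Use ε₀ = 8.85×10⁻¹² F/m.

90.5 pF

A = 26.4 × 10.2 mm² = 2.69×10⁻⁴ m².
Stacked slabs ⇒ two capacitors in series, each with the full plate area.
C₁ = κ₁ε₀A/d₁ = 22.1 × 8.85×10⁻¹² × 2.69×10⁻⁴ / 2.74×10⁻⁴ = 1.92×10⁻¹⁰ F.
C₂ = κ₂ε₀A/d₂ = 13.4 × 8.85×10⁻¹² × 2.69×10⁻⁴ / 1.87×10⁻⁴ = 1.71×10⁻¹⁰ F.
C = (1/C₁ + 1/C₂)⁻¹ = 9.05×10⁻¹¹ F.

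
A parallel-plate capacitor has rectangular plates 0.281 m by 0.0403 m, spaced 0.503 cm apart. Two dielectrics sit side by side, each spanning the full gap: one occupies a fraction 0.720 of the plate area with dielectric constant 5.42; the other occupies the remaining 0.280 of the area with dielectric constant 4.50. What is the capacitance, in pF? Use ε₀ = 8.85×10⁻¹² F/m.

C ≈ 103 pF

A = 0.281 × 0.0403 m² = 1.13×10⁻² m².
Side-by-side slabs ⇒ two capacitors in parallel, each spanning the full gap.
C₁ = κ₁ε₀A₁/d = 5.42 × 8.85×10⁻¹² × 8.15×10⁻³ / 5.03×10⁻³ = 7.78×10⁻¹¹ F.
C₂ = κ₂ε₀A₂/d = 4.50 × 8.85×10⁻¹² × 3.17×10⁻³ / 5.03×10⁻³ = 2.51×10⁻¹¹ F.
C = C₁ + C₂ = 1.03×10⁻¹⁰ F.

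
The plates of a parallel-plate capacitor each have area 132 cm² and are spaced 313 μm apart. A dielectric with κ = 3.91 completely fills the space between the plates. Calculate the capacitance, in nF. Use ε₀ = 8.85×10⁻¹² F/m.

C ≈ 1.46 nF

A = 132 cm² = 1.32×10⁻² m².
C = κε₀A/d = 3.91 × 8.85×10⁻¹² × 1.32×10⁻² / 3.13×10⁻⁴ = 1.46×10⁻⁹ F.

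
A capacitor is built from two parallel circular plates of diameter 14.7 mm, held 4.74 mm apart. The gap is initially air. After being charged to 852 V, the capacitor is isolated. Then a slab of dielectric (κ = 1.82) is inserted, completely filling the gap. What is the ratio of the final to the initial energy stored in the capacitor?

Isolated ⇒ Q is held fixed.
C₂ = 1.82 C₁ and U = Q²/(2C), so U₂/U₁ = C₁/C₂ = 0.549.

0.549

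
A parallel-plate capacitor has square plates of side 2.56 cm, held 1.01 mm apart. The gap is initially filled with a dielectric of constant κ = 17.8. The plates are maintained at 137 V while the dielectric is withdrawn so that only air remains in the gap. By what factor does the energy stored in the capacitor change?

Battery connected ⇒ V is held fixed.
C₂ = 0.0562 C₁ and U = ½CV², so U₂/U₁ = C₂/C₁ = 0.0562.

U₂/U₁ ≈ 0.0562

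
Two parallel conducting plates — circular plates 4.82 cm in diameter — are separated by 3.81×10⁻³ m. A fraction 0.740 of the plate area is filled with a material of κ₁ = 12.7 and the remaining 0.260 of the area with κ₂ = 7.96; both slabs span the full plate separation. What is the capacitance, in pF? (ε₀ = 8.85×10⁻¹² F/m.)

A = π(4.82/2 cm)² = 1.82×10⁻³ m².
Side-by-side slabs ⇒ two capacitors in parallel, each spanning the full gap.
C₁ = κ₁ε₀A₁/d = 12.7 × 8.85×10⁻¹² × 1.35×10⁻³ / 3.81×10⁻³ = 3.98×10⁻¹¹ F.
C₂ = κ₂ε₀A₂/d = 7.96 × 8.85×10⁻¹² × 4.74×10⁻⁴ / 3.81×10⁻³ = 8.77×10⁻¹² F.
C = C₁ + C₂ = 4.86×10⁻¹¹ F.

C ≈ 48.6 pF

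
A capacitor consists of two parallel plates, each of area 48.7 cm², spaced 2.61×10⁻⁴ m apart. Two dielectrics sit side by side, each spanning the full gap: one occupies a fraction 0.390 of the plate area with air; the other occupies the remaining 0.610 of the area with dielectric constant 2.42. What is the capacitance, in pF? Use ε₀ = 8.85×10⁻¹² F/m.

C ≈ 308 pF

A = 48.7 cm² = 4.87×10⁻³ m².
Side-by-side slabs ⇒ two capacitors in parallel, each spanning the full gap.
C₁ = κ₁ε₀A₁/d = 1.00 × 8.85×10⁻¹² × 1.90×10⁻³ / 2.61×10⁻⁴ = 6.44×10⁻¹¹ F.
C₂ = κ₂ε₀A₂/d = 2.42 × 8.85×10⁻¹² × 2.97×10⁻³ / 2.61×10⁻⁴ = 2.44×10⁻¹⁰ F.
C = C₁ + C₂ = 3.08×10⁻¹⁰ F.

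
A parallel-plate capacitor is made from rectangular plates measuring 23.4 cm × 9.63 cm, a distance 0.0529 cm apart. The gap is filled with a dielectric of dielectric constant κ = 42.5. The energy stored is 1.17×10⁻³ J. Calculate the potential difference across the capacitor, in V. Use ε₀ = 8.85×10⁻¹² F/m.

A = 23.4 × 9.63 cm² = 2.25×10⁻² m².
C = κε₀A/d = 42.5 × 8.85×10⁻¹² × 2.25×10⁻² / 5.29×10⁻⁴ = 1.60×10⁻⁸ F.
V = √(2U/C) = √(2 × 1.17×10⁻³ / 1.60×10⁻⁸) = 3.82×10² V.

V ≈ 382 V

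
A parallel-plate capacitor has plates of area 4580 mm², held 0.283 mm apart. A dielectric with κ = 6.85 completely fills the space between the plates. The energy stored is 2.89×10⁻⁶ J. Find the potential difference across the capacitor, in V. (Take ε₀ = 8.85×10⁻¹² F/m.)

76.8 V

A = 4580 mm² = 4.58×10⁻³ m².
C = κε₀A/d = 6.85 × 8.85×10⁻¹² × 4.58×10⁻³ / 2.83×10⁻⁴ = 9.81×10⁻¹⁰ F.
V = √(2U/C) = √(2 × 2.89×10⁻⁶ / 9.81×10⁻¹⁰) = 76.8 V.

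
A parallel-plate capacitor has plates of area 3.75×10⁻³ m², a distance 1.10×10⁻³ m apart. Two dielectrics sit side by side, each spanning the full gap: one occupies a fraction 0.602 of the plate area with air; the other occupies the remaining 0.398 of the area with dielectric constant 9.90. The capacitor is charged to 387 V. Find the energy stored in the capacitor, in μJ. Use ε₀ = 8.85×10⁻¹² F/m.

U ≈ 10.3 μJ

Side-by-side slabs ⇒ two capacitors in parallel, each spanning the full gap.
C₁ = κ₁ε₀A₁/d = 1.00 × 8.85×10⁻¹² × 2.26×10⁻³ / 1.10×10⁻³ = 1.82×10⁻¹¹ F.
C₂ = κ₂ε₀A₂/d = 9.90 × 8.85×10⁻¹² × 1.49×10⁻³ / 1.10×10⁻³ = 1.19×10⁻¹⁰ F.
C = C₁ + C₂ = 1.37×10⁻¹⁰ F.
U = ½CV² = ½ × 1.37×10⁻¹⁰ × (387)² = 1.03×10⁻⁵ J.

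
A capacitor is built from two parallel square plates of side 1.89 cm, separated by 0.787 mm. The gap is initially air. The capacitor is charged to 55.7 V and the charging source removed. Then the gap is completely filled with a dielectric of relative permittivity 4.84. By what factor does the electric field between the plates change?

E₂/E₁ ≈ 0.207

Isolated ⇒ Q is held fixed.
V₂ = Q/C₂ = V₁/4.84; E = V/d, so E₂/E₁ = (V₂/V₁)(d₁/d₂) = 0.207.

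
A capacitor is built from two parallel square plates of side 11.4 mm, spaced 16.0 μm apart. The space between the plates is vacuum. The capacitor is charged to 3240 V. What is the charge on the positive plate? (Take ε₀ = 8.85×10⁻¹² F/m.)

233 nC

A = (11.4 mm)² = 1.30×10⁻⁴ m².
C = ε₀A/d = 8.85×10⁻¹² × 1.30×10⁻⁴ / 1.60×10⁻⁵ = 7.19×10⁻¹¹ F.
Q = CV = 7.19×10⁻¹¹ × 3240 = 2.33×10⁻⁷ C.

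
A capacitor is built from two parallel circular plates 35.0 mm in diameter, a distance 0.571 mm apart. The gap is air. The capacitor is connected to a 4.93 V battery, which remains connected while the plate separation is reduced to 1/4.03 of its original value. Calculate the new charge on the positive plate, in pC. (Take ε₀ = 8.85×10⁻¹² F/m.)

296 pC

A = π(35.0/2 mm)² = 9.62×10⁻⁴ m².
Initially C₁ = ε₀A/d = 8.85×10⁻¹² × 9.62×10⁻⁴ / 5.71×10⁻⁴ = 1.49×10⁻¹¹ F.
Q₁ = 7.35×10⁻¹¹ C.
Battery connected ⇒ V is held fixed. C₂ = 4.03 C₁ and Q = CV, so Q₂/Q₁ = C₂/C₁ = 4.03.
Q₂ = 4.03 × 7.35×10⁻¹¹ = 2.96×10⁻¹⁰ C.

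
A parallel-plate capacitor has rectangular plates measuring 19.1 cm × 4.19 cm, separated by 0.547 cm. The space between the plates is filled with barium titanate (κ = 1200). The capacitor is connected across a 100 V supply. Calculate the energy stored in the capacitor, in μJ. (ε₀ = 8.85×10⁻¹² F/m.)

77.7 μJ

A = 19.1 × 4.19 cm² = 8.00×10⁻³ m².
C = κε₀A/d = 1200 × 8.85×10⁻¹² × 8.00×10⁻³ / 5.47×10⁻³ = 1.55×10⁻⁸ F.
U = ½CV² = ½ × 1.55×10⁻⁸ × (100)² = 7.77×10⁻⁵ J.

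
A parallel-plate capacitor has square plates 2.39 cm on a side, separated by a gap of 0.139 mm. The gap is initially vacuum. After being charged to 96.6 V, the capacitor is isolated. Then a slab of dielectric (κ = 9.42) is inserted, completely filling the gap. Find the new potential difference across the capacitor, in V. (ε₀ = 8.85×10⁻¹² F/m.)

V ≈ 10.3 V

A = (2.39 cm)² = 5.71×10⁻⁴ m².
Initially C₁ = ε₀A/d = 8.85×10⁻¹² × 5.71×10⁻⁴ / 1.39×10⁻⁴ = 3.64×10⁻¹¹ F.
V₁ = 96.6 V.
Isolated ⇒ Q is held fixed. C₂ = 9.42 C₁ and V = Q/C, so V₂/V₁ = C₁/C₂ = 0.106.
V₂ = 0.106 × 96.6 = 10.3 V.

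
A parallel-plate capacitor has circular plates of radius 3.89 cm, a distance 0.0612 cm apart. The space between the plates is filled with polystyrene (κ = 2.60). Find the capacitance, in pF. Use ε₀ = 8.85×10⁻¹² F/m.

A = π(3.89 cm)² = 4.75×10⁻³ m².
C = κε₀A/d = 2.60 × 8.85×10⁻¹² × 4.75×10⁻³ / 6.12×10⁻⁴ = 1.79×10⁻¹⁰ F.

C ≈ 179 pF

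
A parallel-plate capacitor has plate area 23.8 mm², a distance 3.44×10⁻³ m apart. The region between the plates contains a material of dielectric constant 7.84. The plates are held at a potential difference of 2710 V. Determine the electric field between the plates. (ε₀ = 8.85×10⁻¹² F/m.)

0.788 MV/m

E = V/d = 2710 / 3.44×10⁻³ = 7.88×10⁵ V/m.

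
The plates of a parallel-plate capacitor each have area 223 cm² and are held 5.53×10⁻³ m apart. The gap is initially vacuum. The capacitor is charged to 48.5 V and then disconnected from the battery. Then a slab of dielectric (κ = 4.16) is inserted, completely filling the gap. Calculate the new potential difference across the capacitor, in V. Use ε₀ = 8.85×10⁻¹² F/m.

V ≈ 11.7 V

A = 223 cm² = 2.23×10⁻² m².
Initially C₁ = ε₀A/d = 8.85×10⁻¹² × 2.23×10⁻² / 5.53×10⁻³ = 3.57×10⁻¹¹ F.
V₁ = 48.5 V.
Isolated ⇒ Q is held fixed. C₂ = 4.16 C₁ and V = Q/C, so V₂/V₁ = C₁/C₂ = 0.240.
V₂ = 0.240 × 48.5 = 11.7 V.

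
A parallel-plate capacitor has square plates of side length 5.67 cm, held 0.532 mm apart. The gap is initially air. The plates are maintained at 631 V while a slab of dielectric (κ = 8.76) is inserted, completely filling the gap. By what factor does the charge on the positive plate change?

Battery connected ⇒ V is held fixed.
C₂ = 8.76 C₁ and Q = CV, so Q₂/Q₁ = C₂/C₁ = 8.76.

8.76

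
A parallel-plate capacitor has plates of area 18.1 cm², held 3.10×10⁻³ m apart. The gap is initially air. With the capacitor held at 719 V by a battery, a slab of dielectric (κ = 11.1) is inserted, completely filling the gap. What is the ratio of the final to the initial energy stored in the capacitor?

Battery connected ⇒ V is held fixed.
C₂ = 11.1 C₁ and U = ½CV², so U₂/U₁ = C₂/C₁ = 11.1.

11.1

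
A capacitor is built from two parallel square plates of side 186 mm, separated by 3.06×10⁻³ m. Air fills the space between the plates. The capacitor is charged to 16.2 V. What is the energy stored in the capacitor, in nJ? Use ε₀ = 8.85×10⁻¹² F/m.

A = (186 mm)² = 3.46×10⁻² m².
C = ε₀A/d = 8.85×10⁻¹² × 3.46×10⁻² / 3.06×10⁻³ = 1.00×10⁻¹⁰ F.
U = ½CV² = ½ × 1.00×10⁻¹⁰ × (16.2)² = 1.31×10⁻⁸ J.

13.1 nJ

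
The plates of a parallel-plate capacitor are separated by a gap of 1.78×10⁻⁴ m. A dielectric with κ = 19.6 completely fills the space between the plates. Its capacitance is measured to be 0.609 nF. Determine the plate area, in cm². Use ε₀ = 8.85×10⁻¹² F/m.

A = Cd/(κε₀) = 6.09×10⁻¹⁰ × 1.78×10⁻⁴ / (19.6 × 8.85×10⁻¹²) = 6.25×10⁻⁴ m².

6.25 cm²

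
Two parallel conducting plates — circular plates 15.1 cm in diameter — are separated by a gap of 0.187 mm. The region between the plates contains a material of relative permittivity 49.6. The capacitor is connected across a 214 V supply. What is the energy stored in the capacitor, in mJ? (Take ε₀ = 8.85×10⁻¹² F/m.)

A = π(15.1/2 cm)² = 1.79×10⁻² m².
C = κε₀A/d = 49.6 × 8.85×10⁻¹² × 1.79×10⁻² / 1.87×10⁻⁴ = 4.20×10⁻⁸ F.
U = ½CV² = ½ × 4.20×10⁻⁸ × (214)² = 9.63×10⁻⁴ J.

U ≈ 0.963 mJ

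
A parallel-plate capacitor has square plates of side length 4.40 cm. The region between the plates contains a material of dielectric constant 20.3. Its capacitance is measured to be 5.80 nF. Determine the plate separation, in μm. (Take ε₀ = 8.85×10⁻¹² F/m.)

A = (4.40 cm)² = 1.94×10⁻³ m².
d = κε₀A/C = 20.3 × 8.85×10⁻¹² × 1.94×10⁻³ / 5.80×10⁻⁹ = 6.00×10⁻⁵ m.

60.0 μm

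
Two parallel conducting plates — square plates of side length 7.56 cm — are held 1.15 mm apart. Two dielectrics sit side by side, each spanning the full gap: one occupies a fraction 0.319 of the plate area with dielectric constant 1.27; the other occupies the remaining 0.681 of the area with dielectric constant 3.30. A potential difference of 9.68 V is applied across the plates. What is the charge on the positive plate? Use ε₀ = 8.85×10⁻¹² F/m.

A = (7.56 cm)² = 5.72×10⁻³ m².
Side-by-side slabs ⇒ two capacitors in parallel, each spanning the full gap.
C₁ = κ₁ε₀A₁/d = 1.27 × 8.85×10⁻¹² × 1.82×10⁻³ / 1.15×10⁻³ = 1.78×10⁻¹¹ F.
C₂ = κ₂ε₀A₂/d = 3.30 × 8.85×10⁻¹² × 3.89×10⁻³ / 1.15×10⁻³ = 9.88×10⁻¹¹ F.
C = C₁ + C₂ = 1.17×10⁻¹⁰ F.
Q = CV = 1.17×10⁻¹⁰ × 9.68 = 1.13×10⁻⁹ C.

Q ≈ 1.13 nC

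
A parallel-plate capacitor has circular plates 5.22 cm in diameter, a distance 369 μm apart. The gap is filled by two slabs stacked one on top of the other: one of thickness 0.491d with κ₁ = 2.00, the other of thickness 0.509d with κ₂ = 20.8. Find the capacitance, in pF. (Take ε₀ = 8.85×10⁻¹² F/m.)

C ≈ 190 pF

A = π(5.22/2 cm)² = 2.14×10⁻³ m².
Stacked slabs ⇒ two capacitors in series, each with the full plate area.
C₁ = κ₁ε₀A/d₁ = 2.00 × 8.85×10⁻¹² × 2.14×10⁻³ / 1.81×10⁻⁴ = 2.09×10⁻¹⁰ F.
C₂ = κ₂ε₀A/d₂ = 20.8 × 8.85×10⁻¹² × 2.14×10⁻³ / 1.88×10⁻⁴ = 2.10×10⁻⁹ F.
C = (1/C₁ + 1/C₂)⁻¹ = 1.90×10⁻¹⁰ F.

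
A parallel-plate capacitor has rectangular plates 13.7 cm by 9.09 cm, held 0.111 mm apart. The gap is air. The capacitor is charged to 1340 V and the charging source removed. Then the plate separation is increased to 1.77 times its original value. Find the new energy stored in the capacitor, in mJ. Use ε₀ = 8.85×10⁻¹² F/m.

U ≈ 1.58 mJ

A = 13.7 × 9.09 cm² = 1.25×10⁻² m².
Initially C₁ = ε₀A/d = 8.85×10⁻¹² × 1.25×10⁻² / 1.11×10⁻⁴ = 9.93×10⁻¹⁰ F.
U₁ = 8.91×10⁻⁴ J.
Isolated ⇒ Q is held fixed. C₂ = 0.565 C₁ and U = Q²/(2C), so U₂/U₁ = C₁/C₂ = 1.77.
U₂ = 1.77 × 8.91×10⁻⁴ = 1.58×10⁻³ J.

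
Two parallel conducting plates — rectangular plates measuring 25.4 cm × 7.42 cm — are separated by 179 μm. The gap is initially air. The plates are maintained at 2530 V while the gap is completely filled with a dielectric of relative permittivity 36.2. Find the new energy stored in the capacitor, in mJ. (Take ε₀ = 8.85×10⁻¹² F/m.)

108 mJ

A = 25.4 × 7.42 cm² = 1.88×10⁻² m².
Initially C₁ = ε₀A/d = 8.85×10⁻¹² × 1.88×10⁻² / 1.79×10⁻⁴ = 9.32×10⁻¹⁰ F.
U₁ = 2.98×10⁻³ J.
Battery connected ⇒ V is held fixed. C₂ = 36.2 C₁ and U = ½CV², so U₂/U₁ = C₂/C₁ = 36.2.
U₂ = 36.2 × 2.98×10⁻³ = 0.108 J.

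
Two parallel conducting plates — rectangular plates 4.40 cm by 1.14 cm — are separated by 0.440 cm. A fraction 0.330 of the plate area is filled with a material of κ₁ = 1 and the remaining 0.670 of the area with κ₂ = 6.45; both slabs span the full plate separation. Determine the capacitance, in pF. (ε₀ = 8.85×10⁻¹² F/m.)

A = 4.40 × 1.14 cm² = 5.02×10⁻⁴ m².
Side-by-side slabs ⇒ two capacitors in parallel, each spanning the full gap.
C₁ = κ₁ε₀A₁/d = 1.00 × 8.85×10⁻¹² × 1.66×10⁻⁴ / 4.40×10⁻³ = 3.33×10⁻¹³ F.
C₂ = κ₂ε₀A₂/d = 6.45 × 8.85×10⁻¹² × 3.36×10⁻⁴ / 4.40×10⁻³ = 4.36×10⁻¹² F.
C = C₁ + C₂ = 4.69×10⁻¹² F.

C ≈ 4.69 pF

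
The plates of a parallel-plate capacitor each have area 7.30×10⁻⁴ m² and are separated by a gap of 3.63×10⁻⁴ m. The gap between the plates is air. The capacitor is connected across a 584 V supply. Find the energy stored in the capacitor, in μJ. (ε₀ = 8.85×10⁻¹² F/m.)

C = ε₀A/d = 8.85×10⁻¹² × 7.30×10⁻⁴ / 3.63×10⁻⁴ = 1.78×10⁻¹¹ F.
U = ½CV² = ½ × 1.78×10⁻¹¹ × (584)² = 3.03×10⁻⁶ J.

U ≈ 3.03 μJ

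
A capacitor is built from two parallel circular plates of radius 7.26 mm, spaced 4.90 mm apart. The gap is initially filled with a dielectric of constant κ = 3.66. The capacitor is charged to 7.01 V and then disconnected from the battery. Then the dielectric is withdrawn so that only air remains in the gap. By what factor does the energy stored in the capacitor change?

U₂/U₁ ≈ 3.66

Isolated ⇒ Q is held fixed.
C₂ = 0.273 C₁ and U = Q²/(2C), so U₂/U₁ = C₁/C₂ = 3.66.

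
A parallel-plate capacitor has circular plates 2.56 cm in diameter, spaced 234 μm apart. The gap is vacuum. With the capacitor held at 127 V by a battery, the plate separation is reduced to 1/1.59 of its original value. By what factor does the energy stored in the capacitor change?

U₂/U₁ ≈ 1.59

Battery connected ⇒ V is held fixed.
C₂ = 1.59 C₁ and U = ½CV², so U₂/U₁ = C₂/C₁ = 1.59.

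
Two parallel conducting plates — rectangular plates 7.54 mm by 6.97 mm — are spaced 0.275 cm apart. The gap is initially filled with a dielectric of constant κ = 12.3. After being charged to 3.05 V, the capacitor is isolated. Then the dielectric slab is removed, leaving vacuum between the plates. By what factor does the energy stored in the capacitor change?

Isolated ⇒ Q is held fixed.
C₂ = 0.0813 C₁ and U = Q²/(2C), so U₂/U₁ = C₁/C₂ = 12.3.

U₂/U₁ ≈ 12.3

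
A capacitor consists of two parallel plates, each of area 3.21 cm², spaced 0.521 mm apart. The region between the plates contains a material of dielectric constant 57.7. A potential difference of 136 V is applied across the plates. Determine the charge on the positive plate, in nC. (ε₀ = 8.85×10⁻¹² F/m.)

A = 3.21 cm² = 3.21×10⁻⁴ m².
C = κε₀A/d = 57.7 × 8.85×10⁻¹² × 3.21×10⁻⁴ / 5.21×10⁻⁴ = 3.15×10⁻¹⁰ F.
Q = CV = 3.15×10⁻¹⁰ × 136 = 4.28×10⁻⁸ C.

42.8 nC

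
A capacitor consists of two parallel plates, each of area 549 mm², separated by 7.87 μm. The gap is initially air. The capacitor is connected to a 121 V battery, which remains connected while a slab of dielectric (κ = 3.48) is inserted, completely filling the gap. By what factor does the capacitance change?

3.48

C = κε₀A/d scales with κ, so C₂/C₁ = κ = 3.48.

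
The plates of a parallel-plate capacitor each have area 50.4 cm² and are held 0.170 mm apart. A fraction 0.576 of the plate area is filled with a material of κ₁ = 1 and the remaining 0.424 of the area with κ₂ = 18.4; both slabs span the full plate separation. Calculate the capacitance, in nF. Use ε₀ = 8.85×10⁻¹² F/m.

A = 50.4 cm² = 5.04×10⁻³ m².
Side-by-side slabs ⇒ two capacitors in parallel, each spanning the full gap.
C₁ = κ₁ε₀A₁/d = 1.00 × 8.85×10⁻¹² × 2.90×10⁻³ / 1.70×10⁻⁴ = 1.51×10⁻¹⁰ F.
C₂ = κ₂ε₀A₂/d = 18.4 × 8.85×10⁻¹² × 2.14×10⁻³ / 1.70×10⁻⁴ = 2.05×10⁻⁹ F.
C = C₁ + C₂ = 2.20×10⁻⁹ F.

2.20 nF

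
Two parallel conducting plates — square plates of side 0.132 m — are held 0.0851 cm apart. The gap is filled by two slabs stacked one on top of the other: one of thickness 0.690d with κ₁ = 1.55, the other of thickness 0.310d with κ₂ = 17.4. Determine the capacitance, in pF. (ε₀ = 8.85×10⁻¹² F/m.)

A = (0.132 m)² = 1.74×10⁻² m².
Stacked slabs ⇒ two capacitors in series, each with the full plate area.
C₁ = κ₁ε₀A/d₁ = 1.55 × 8.85×10⁻¹² × 1.74×10⁻² / 5.87×10⁻⁴ = 4.07×10⁻¹⁰ F.
C₂ = κ₂ε₀A/d₂ = 17.4 × 8.85×10⁻¹² × 1.74×10⁻² / 2.64×10⁻⁴ = 1.02×10⁻⁸ F.
C = (1/C₁ + 1/C₂)⁻¹ = 3.91×10⁻¹⁰ F.

391 pF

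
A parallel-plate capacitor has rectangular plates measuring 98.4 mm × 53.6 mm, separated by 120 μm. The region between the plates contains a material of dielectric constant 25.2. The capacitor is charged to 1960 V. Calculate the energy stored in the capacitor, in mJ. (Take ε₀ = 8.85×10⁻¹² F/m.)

A = 98.4 × 53.6 mm² = 5.27×10⁻³ m².
C = κε₀A/d = 25.2 × 8.85×10⁻¹² × 5.27×10⁻³ / 1.20×10⁻⁴ = 9.80×10⁻⁹ F.
U = ½CV² = ½ × 9.80×10⁻⁹ × (1960)² = 1.88×10⁻² J.

U ≈ 18.8 mJ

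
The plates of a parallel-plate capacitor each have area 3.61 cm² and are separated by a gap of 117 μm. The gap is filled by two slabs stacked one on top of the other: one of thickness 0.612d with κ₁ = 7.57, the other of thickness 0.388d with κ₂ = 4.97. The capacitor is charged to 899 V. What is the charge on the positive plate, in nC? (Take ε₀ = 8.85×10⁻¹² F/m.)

Q ≈ 154 nC

A = 3.61 cm² = 3.61×10⁻⁴ m².
Stacked slabs ⇒ two capacitors in series, each with the full plate area.
C₁ = κ₁ε₀A/d₁ = 7.57 × 8.85×10⁻¹² × 3.61×10⁻⁴ / 7.16×10⁻⁵ = 3.38×10⁻¹⁰ F.
C₂ = κ₂ε₀A/d₂ = 4.97 × 8.85×10⁻¹² × 3.61×10⁻⁴ / 4.54×10⁻⁵ = 3.50×10⁻¹⁰ F.
C = (1/C₁ + 1/C₂)⁻¹ = 1.72×10⁻¹⁰ F.
Q = CV = 1.72×10⁻¹⁰ × 899 = 1.54×10⁻⁷ C.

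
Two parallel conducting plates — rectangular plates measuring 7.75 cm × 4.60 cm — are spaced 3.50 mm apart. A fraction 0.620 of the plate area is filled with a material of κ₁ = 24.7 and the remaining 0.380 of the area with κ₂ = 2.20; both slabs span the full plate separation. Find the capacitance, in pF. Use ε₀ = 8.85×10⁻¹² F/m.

A = 7.75 × 4.60 cm² = 3.56×10⁻³ m².
Side-by-side slabs ⇒ two capacitors in parallel, each spanning the full gap.
C₁ = κ₁ε₀A₁/d = 24.7 × 8.85×10⁻¹² × 2.21×10⁻³ / 3.50×10⁻³ = 1.38×10⁻¹⁰ F.
C₂ = κ₂ε₀A₂/d = 2.20 × 8.85×10⁻¹² × 1.35×10⁻³ / 3.50×10⁻³ = 7.54×10⁻¹² F.
C = C₁ + C₂ = 1.46×10⁻¹⁰ F.

C ≈ 146 pF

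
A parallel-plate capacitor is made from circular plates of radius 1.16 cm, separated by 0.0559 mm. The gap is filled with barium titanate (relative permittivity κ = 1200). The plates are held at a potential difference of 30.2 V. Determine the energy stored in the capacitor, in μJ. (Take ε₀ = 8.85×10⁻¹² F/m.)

U ≈ 36.6 μJ

A = π(1.16 cm)² = 4.23×10⁻⁴ m².
C = κε₀A/d = 1200 × 8.85×10⁻¹² × 4.23×10⁻⁴ / 5.59×10⁻⁵ = 8.03×10⁻⁸ F.
U = ½CV² = ½ × 8.03×10⁻⁸ × (30.2)² = 3.66×10⁻⁵ J.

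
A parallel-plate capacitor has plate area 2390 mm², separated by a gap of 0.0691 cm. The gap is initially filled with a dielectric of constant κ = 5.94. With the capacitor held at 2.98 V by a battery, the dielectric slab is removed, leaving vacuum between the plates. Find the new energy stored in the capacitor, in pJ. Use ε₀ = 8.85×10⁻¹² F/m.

136 pJ

A = 2390 mm² = 2.39×10⁻³ m².
Initially C₁ = κε₀A/d = 5.94 × 8.85×10⁻¹² × 2.39×10⁻³ / 6.91×10⁻⁴ = 1.82×10⁻¹⁰ F.
U₁ = 8.07×10⁻¹⁰ J.
Battery connected ⇒ V is held fixed. C₂ = 0.168 C₁ and U = ½CV², so U₂/U₁ = C₂/C₁ = 0.168.
U₂ = 0.168 × 8.07×10⁻¹⁰ = 1.36×10⁻¹⁰ J.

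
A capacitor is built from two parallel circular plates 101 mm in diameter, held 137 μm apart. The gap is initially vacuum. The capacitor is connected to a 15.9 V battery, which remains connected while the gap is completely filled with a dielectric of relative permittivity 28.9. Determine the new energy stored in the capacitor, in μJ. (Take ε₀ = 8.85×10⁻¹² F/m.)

A = π(101/2 mm)² = 8.01×10⁻³ m².
Initially C₁ = ε₀A/d = 8.85×10⁻¹² × 8.01×10⁻³ / 1.37×10⁻⁴ = 5.18×10⁻¹⁰ F.
U₁ = 6.54×10⁻⁸ J.
Battery connected ⇒ V is held fixed. C₂ = 28.9 C₁ and U = ½CV², so U₂/U₁ = C₂/C₁ = 28.9.
U₂ = 28.9 × 6.54×10⁻⁸ = 1.89×10⁻⁶ J.

1.89 μJ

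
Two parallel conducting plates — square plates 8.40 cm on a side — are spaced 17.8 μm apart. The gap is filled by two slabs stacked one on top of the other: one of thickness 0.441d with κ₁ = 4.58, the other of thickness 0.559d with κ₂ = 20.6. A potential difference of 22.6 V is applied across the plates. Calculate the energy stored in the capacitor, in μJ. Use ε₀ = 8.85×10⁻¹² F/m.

7.26 μJ

A = (8.40 cm)² = 7.06×10⁻³ m².
Stacked slabs ⇒ two capacitors in series, each with the full plate area.
C₁ = κ₁ε₀A/d₁ = 4.58 × 8.85×10⁻¹² × 7.06×10⁻³ / 7.85×10⁻⁶ = 3.64×10⁻⁸ F.
C₂ = κ₂ε₀A/d₂ = 20.6 × 8.85×10⁻¹² × 7.06×10⁻³ / 9.95×10⁻⁶ = 1.29×10⁻⁷ F.
C = (1/C₁ + 1/C₂)⁻¹ = 2.84×10⁻⁸ F.
U = ½CV² = ½ × 2.84×10⁻⁸ × (22.6)² = 7.26×10⁻⁶ J.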